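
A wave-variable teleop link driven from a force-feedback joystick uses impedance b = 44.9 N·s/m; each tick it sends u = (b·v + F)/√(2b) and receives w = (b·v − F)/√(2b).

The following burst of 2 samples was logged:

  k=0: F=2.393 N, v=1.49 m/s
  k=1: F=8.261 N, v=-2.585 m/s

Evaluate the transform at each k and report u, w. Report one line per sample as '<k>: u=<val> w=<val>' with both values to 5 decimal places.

k=0: b·v=44.9×1.49=66.90100; √(2b)=9.47629; u=(66.90100+2.393)/9.47629=7.31236, w=(66.90100−2.393)/9.47629=6.80731
k=1: b·v=44.9×(-2.585)=-116.06650; √(2b)=9.47629; u=(-116.06650+8.261)/9.47629=-11.37634, w=(-116.06650−8.261)/9.47629=-13.11985

0: u=7.31236 w=6.80731
1: u=-11.37634 w=-13.11985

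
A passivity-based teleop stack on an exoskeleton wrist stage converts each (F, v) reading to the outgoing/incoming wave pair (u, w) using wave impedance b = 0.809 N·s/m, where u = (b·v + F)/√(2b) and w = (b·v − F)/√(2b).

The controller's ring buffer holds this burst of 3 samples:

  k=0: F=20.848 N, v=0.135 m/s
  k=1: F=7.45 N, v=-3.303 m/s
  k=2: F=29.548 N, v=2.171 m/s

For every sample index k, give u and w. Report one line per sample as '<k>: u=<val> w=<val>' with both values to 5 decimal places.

0: u=16.47572 w=-16.30400
1: u=3.75617 w=-7.95761
2: u=24.61021 w=-21.84868

k=0: b·v=0.809×0.135=0.10922; √(2b)=1.27201; u=(0.10922+20.848)/1.27201=16.47572, w=(0.10922−20.848)/1.27201=-16.30400
k=1: b·v=0.809×(-3.303)=-2.67213; √(2b)=1.27201; u=(-2.67213+7.45)/1.27201=3.75617, w=(-2.67213−7.45)/1.27201=-7.95761
k=2: b·v=0.809×2.171=1.75634; √(2b)=1.27201; u=(1.75634+29.548)/1.27201=24.61021, w=(1.75634−29.548)/1.27201=-21.84868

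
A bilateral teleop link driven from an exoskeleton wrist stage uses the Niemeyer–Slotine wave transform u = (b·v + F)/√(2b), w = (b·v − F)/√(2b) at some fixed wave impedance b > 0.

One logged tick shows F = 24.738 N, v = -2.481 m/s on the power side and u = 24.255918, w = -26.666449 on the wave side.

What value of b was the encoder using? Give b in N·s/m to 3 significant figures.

u + w = -2.410531;  u + w = √(2b)·v, so √(2b) = -2.410531/(-2.481) = 0.971597.
b = (√(2b))²/2 = 0.944000/2 = 0.472000.
(Check via u − w = 2F/√(2b): u − w = 50.922367, 2F/√(2b) = 50.922372.)

b = 0.472 N·s/m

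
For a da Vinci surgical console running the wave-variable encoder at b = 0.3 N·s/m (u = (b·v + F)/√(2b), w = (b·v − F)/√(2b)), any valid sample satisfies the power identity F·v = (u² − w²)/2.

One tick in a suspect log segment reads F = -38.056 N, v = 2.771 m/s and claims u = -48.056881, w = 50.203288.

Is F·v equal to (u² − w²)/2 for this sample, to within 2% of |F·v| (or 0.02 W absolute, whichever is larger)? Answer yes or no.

yes

F·v = (-38.056)×2.771 = -105.453176 W.
(u² − w²)/2 = (2309.463811 − 2520.370126)/2 = -105.453157 W.
|Δ| = 0.000019;  2% of max(1, |F·v|) = 2.109064.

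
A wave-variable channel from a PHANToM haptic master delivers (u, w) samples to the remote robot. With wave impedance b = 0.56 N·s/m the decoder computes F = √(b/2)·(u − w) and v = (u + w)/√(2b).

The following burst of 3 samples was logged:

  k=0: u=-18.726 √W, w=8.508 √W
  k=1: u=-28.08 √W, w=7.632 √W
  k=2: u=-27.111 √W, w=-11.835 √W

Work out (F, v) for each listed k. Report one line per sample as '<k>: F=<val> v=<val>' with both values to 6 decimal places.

k=0: u−w=-27.234000, u+w=-10.218000; √(b/2)=0.529150, √(2b)=1.058301; F=0.529150×(-27.234)=-14.410878, v=-10.218000/1.058301=-9.655102
k=1: u−w=-35.712000, u+w=-20.448000; √(b/2)=0.529150, √(2b)=1.058301; F=0.529150×(-35.712)=-18.897014, v=-20.448000/1.058301=-19.321544
k=2: u−w=-15.276000, u+w=-38.946000; √(b/2)=0.529150, √(2b)=1.058301; F=0.529150×(-15.276)=-8.083299, v=-38.946000/1.058301=-36.800511

0: F=-14.410878 v=-9.655102
1: F=-18.897014 v=-19.321544
2: F=-8.083299 v=-36.800511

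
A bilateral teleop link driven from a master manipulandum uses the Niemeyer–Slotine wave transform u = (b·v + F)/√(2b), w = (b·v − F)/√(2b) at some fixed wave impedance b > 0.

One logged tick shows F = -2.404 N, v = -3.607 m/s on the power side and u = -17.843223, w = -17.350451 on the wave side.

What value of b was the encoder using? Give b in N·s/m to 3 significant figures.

b = 47.6 N·s/m

u + w = -35.193674;  u + w = √(2b)·v, so √(2b) = -35.193674/(-3.607) = 9.757049.
b = (√(2b))²/2 = 95.199996/2 = 47.599998.
(Check via u − w = 2F/√(2b): u − w = -0.492772, 2F/√(2b) = -0.492772.)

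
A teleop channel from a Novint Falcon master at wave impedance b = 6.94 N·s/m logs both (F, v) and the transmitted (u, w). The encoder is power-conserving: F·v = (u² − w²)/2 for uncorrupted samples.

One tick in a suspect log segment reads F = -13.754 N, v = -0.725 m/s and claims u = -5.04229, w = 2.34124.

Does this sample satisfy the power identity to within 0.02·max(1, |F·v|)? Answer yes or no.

F·v = (-13.754)×(-0.725) = 9.97165 W.
(u² − w²)/2 = (25.42469 − 5.48140)/2 = 9.97164 W.
|Δ| = 0.00001;  2% of max(1, |F·v|) = 0.19943.

yes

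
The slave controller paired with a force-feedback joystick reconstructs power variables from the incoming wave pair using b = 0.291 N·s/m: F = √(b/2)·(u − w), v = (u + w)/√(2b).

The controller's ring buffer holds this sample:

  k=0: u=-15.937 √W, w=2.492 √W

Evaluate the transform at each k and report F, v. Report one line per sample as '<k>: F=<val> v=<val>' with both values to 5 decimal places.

k=0: u−w=-18.42900, u+w=-13.44500; √(b/2)=0.38144, √(2b)=0.76289; F=0.38144×(-18.429)=-7.02964, v=-13.44500/0.76289=-17.62379

0: F=-7.02964 v=-17.62379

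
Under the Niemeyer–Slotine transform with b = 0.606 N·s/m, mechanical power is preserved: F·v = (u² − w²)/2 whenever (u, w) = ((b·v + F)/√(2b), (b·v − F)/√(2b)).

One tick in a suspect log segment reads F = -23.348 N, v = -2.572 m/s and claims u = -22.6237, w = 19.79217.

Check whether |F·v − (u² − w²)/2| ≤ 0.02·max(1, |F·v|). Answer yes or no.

F·v = (-23.348)×(-2.572) = 60.0511 W.
(u² − w²)/2 = (511.8318 − 391.7300)/2 = 60.0509 W.
|Δ| = 0.0002;  2% of max(1, |F·v|) = 1.2010.

yes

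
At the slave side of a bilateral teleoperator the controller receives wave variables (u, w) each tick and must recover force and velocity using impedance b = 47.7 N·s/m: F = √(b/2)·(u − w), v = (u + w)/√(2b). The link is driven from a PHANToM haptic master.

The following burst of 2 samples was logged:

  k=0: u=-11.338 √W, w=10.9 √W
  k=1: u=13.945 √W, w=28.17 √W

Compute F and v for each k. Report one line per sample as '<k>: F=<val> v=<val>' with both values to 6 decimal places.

0: F=-108.602524 v=-0.044844
1: F=-69.469867 v=4.311840

k=0: u−w=-22.238000, u+w=-0.438000; √(b/2)=4.883646, √(2b)=9.767292; F=4.883646×(-22.238)=-108.602524, v=-0.438000/9.767292=-0.044844
k=1: u−w=-14.225000, u+w=42.115000; √(b/2)=4.883646, √(2b)=9.767292; F=4.883646×(-14.225)=-69.469867, v=42.115000/9.767292=4.311840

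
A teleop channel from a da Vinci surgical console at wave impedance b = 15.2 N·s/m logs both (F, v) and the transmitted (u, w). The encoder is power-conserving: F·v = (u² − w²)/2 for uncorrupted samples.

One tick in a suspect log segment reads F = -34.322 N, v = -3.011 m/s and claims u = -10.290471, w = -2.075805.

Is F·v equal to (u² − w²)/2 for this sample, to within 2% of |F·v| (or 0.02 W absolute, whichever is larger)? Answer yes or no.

no

F·v = (-34.322)×(-3.011) = 103.343542 W.
(u² − w²)/2 = (105.893793 − 4.308966)/2 = 50.792414 W.
|Δ| = 52.551128;  2% of max(1, |F·v|) = 2.066871.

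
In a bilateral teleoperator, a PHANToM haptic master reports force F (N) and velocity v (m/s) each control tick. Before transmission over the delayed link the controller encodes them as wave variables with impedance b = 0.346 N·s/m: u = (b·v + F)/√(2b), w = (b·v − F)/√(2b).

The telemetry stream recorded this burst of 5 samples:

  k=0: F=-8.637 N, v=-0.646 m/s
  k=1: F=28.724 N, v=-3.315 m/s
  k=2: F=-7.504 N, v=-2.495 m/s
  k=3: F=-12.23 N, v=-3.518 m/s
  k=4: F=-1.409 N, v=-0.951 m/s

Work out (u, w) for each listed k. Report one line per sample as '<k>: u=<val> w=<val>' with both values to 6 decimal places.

k=0: b·v=0.346×(-0.646)=-0.223516; √(2b)=0.831865; u=(-0.223516+(-8.637))/0.831865=-10.651382, w=(-0.223516−(-8.637))/0.831865=10.113997
k=1: b·v=0.346×(-3.315)=-1.146990; √(2b)=0.831865; u=(-1.146990+28.724)/0.831865=33.150809, w=(-1.146990−28.724)/0.831865=-35.908443
k=2: b·v=0.346×(-2.495)=-0.863270; √(2b)=0.831865; u=(-0.863270+(-7.504))/0.831865=-10.058442, w=(-0.863270−(-7.504))/0.831865=7.982938
k=3: b·v=0.346×(-3.518)=-1.217228; √(2b)=0.831865; u=(-1.217228+(-12.23))/0.831865=-16.165149, w=(-1.217228−(-12.23))/0.831865=13.238647
k=4: b·v=0.346×(-0.951)=-0.329046; √(2b)=0.831865; u=(-0.329046+(-1.409))/0.831865=-2.089336, w=(-0.329046−(-1.409))/0.831865=1.298232

0: u=-10.651382 w=10.113997
1: u=33.150809 w=-35.908443
2: u=-10.058442 w=7.982938
3: u=-16.165149 w=13.238647
4: u=-2.089336 w=1.298232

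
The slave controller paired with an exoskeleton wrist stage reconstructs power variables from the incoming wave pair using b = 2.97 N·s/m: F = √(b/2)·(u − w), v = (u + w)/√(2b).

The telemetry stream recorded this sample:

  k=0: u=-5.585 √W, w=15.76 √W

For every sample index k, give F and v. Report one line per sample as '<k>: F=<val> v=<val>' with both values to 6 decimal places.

0: F=-26.011140 v=4.174853

k=0: u−w=-21.345000, u+w=10.175000; √(b/2)=1.218606, √(2b)=2.437212; F=1.218606×(-21.345)=-26.011140, v=10.175000/2.437212=4.174853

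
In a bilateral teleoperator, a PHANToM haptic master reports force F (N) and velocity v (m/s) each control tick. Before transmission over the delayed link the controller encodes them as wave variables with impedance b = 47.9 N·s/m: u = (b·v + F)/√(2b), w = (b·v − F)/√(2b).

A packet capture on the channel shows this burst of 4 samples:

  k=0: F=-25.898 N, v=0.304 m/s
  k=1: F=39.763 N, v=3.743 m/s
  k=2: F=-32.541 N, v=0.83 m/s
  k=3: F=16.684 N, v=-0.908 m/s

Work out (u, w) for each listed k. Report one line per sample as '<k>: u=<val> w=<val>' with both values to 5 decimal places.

k=0: b·v=47.9×0.304=14.56160; √(2b)=9.78775; u=(14.56160+(-25.898))/9.78775=-1.15822, w=(14.56160−(-25.898))/9.78775=4.13370
k=1: b·v=47.9×3.743=179.28970; √(2b)=9.78775; u=(179.28970+39.763)/9.78775=22.38030, w=(179.28970−39.763)/9.78775=14.25524
k=2: b·v=47.9×0.83=39.75700; √(2b)=9.78775; u=(39.75700+(-32.541))/9.78775=0.73725, w=(39.75700−(-32.541))/9.78775=7.38658
k=3: b·v=47.9×(-0.908)=-43.49320; √(2b)=9.78775; u=(-43.49320+16.684)/9.78775=-2.73906, w=(-43.49320−16.684)/9.78775=-6.14822

0: u=-1.15822 w=4.13370
1: u=22.38030 w=14.25524
2: u=0.73725 w=7.38658
3: u=-2.73906 w=-6.14822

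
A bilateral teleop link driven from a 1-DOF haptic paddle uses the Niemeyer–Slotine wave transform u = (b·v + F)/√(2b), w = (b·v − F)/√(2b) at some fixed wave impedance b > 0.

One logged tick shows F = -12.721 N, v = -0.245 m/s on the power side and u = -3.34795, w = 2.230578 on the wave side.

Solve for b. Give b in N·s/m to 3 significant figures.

b = 10.4 N·s/m

u + w = -1.117372;  u + w = √(2b)·v, so √(2b) = -1.117372/(-0.245) = 4.560702.
b = (√(2b))²/2 = 20.800003/2 = 10.400002.
(Check via u − w = 2F/√(2b): u − w = -5.578528, 2F/√(2b) = -5.578527.)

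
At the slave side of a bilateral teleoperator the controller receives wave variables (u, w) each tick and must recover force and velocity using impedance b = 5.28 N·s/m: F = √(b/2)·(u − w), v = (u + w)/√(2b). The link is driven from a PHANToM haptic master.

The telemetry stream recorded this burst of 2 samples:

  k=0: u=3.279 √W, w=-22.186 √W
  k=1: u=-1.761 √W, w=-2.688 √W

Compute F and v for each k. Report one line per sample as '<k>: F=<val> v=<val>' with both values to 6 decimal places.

0: F=41.375728 v=-5.818227
1: F=1.506197 v=-1.369085

k=0: u−w=25.465000, u+w=-18.907000; √(b/2)=1.624808, √(2b)=3.249615; F=1.624808×25.465=41.375728, v=-18.907000/3.249615=-5.818227
k=1: u−w=0.927000, u+w=-4.449000; √(b/2)=1.624808, √(2b)=3.249615; F=1.624808×0.927=1.506197, v=-4.449000/3.249615=-1.369085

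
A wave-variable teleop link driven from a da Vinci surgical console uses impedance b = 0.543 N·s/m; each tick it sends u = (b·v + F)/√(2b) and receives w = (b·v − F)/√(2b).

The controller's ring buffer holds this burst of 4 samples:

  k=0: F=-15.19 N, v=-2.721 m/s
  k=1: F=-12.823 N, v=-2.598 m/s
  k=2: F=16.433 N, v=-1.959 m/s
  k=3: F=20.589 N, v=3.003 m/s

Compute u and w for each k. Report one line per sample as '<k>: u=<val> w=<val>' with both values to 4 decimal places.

0: u=-15.9939 w=13.1584
1: u=-13.6585 w=10.9511
2: u=14.7482 w=-16.7897
3: u=21.3217 w=-18.1922

k=0: b·v=0.543×(-2.721)=-1.4775; √(2b)=1.0421; u=(-1.4775+(-15.19))/1.0421=-15.9939, w=(-1.4775−(-15.19))/1.0421=13.1584
k=1: b·v=0.543×(-2.598)=-1.4107; √(2b)=1.0421; u=(-1.4107+(-12.823))/1.0421=-13.6585, w=(-1.4107−(-12.823))/1.0421=10.9511
k=2: b·v=0.543×(-1.959)=-1.0637; √(2b)=1.0421; u=(-1.0637+16.433)/1.0421=14.7482, w=(-1.0637−16.433)/1.0421=-16.7897
k=3: b·v=0.543×3.003=1.6306; √(2b)=1.0421; u=(1.6306+20.589)/1.0421=21.3217, w=(1.6306−20.589)/1.0421=-18.1922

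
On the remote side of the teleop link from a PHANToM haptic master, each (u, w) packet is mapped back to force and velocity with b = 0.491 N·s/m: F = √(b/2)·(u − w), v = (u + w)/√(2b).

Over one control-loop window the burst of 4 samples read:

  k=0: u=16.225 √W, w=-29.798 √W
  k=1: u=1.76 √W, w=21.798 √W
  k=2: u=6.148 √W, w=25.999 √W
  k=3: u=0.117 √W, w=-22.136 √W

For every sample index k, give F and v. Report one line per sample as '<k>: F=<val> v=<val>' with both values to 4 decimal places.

k=0: u−w=46.0230, u+w=-13.5730; √(b/2)=0.4955, √(2b)=0.9910; F=0.4955×46.023=22.8035, v=-13.5730/0.9910=-13.6968
k=1: u−w=-20.0380, u+w=23.5580; √(b/2)=0.4955, √(2b)=0.9910; F=0.4955×(-20.038)=-9.9284, v=23.5580/0.9910=23.7729
k=2: u−w=-19.8510, u+w=32.1470; √(b/2)=0.4955, √(2b)=0.9910; F=0.4955×(-19.851)=-9.8358, v=32.1470/0.9910=32.4403
k=3: u−w=22.2530, u+w=-22.0190; √(b/2)=0.4955, √(2b)=0.9910; F=0.4955×22.253=11.0259, v=-22.0190/0.9910=-22.2199

0: F=22.8035 v=-13.6968
1: F=-9.9284 v=23.7729
2: F=-9.8358 v=32.4403
3: F=11.0259 v=-22.2199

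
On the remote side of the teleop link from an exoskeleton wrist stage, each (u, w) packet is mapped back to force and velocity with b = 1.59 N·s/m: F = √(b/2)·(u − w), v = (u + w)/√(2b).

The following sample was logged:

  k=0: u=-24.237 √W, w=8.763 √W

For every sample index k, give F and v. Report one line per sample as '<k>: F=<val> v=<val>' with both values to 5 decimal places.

k=0: u−w=-33.00000, u+w=-15.47400; √(b/2)=0.89163, √(2b)=1.78326; F=0.89163×(-33.0)=-29.42371, v=-15.47400/1.78326=-8.67739

0: F=-29.42371 v=-8.67739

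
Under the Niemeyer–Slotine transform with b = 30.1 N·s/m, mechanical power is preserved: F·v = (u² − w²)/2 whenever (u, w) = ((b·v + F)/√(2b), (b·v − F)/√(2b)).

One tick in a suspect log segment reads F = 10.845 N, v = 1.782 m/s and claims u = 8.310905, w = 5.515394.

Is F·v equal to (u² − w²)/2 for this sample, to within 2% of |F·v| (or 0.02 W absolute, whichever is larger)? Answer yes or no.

F·v = 10.845×1.782 = 19.325790 W.
(u² − w²)/2 = (69.071142 − 30.419571)/2 = 19.325785 W.
|Δ| = 0.000005;  2% of max(1, |F·v|) = 0.386516.

yes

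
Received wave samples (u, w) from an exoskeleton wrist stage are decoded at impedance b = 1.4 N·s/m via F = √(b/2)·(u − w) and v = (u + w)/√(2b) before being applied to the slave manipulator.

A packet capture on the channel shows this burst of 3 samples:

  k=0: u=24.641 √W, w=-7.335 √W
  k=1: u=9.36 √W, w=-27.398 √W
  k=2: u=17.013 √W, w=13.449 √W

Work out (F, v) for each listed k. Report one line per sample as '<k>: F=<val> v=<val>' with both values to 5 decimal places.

0: F=26.75304 v=10.34231
1: F=30.75395 v=-10.77977
2: F=2.98186 v=18.20453

k=0: u−w=31.97600, u+w=17.30600; √(b/2)=0.83666, √(2b)=1.67332; F=0.83666×31.976=26.75304, v=17.30600/1.67332=10.34231
k=1: u−w=36.75800, u+w=-18.03800; √(b/2)=0.83666, √(2b)=1.67332; F=0.83666×36.758=30.75395, v=-18.03800/1.67332=-10.77977
k=2: u−w=3.56400, u+w=30.46200; √(b/2)=0.83666, √(2b)=1.67332; F=0.83666×3.564=2.98186, v=30.46200/1.67332=18.20453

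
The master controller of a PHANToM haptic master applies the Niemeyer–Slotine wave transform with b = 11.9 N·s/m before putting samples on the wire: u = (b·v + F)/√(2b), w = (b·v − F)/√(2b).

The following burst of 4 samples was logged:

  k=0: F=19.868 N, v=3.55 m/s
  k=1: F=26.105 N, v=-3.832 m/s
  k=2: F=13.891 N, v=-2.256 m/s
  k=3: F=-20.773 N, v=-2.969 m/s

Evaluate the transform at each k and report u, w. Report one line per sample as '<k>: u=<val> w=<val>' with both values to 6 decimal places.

0: u=12.731924 w=4.586838
1: u=-3.996249 w=-14.698256
2: u=-2.655598 w=-8.350353
3: u=-11.500219 w=-2.984120

k=0: b·v=11.9×3.55=42.245000; √(2b)=4.878524; u=(42.245000+19.868)/4.878524=12.731924, w=(42.245000−19.868)/4.878524=4.586838
k=1: b·v=11.9×(-3.832)=-45.600800; √(2b)=4.878524; u=(-45.600800+26.105)/4.878524=-3.996249, w=(-45.600800−26.105)/4.878524=-14.698256
k=2: b·v=11.9×(-2.256)=-26.846400; √(2b)=4.878524; u=(-26.846400+13.891)/4.878524=-2.655598, w=(-26.846400−13.891)/4.878524=-8.350353
k=3: b·v=11.9×(-2.969)=-35.331100; √(2b)=4.878524; u=(-35.331100+(-20.773))/4.878524=-11.500219, w=(-35.331100−(-20.773))/4.878524=-2.984120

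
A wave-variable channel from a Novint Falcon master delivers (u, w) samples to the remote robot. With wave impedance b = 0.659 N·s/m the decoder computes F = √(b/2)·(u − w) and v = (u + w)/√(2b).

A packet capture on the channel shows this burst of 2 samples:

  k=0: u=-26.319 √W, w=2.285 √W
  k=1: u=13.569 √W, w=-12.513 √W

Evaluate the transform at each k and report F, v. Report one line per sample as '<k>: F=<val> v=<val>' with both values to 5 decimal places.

0: F=-16.41929 v=-20.93478
1: F=14.97161 v=0.91983

k=0: u−w=-28.60400, u+w=-24.03400; √(b/2)=0.57402, √(2b)=1.14804; F=0.57402×(-28.604)=-16.41929, v=-24.03400/1.14804=-20.93478
k=1: u−w=26.08200, u+w=1.05600; √(b/2)=0.57402, √(2b)=1.14804; F=0.57402×26.082=14.97161, v=1.05600/1.14804=0.91983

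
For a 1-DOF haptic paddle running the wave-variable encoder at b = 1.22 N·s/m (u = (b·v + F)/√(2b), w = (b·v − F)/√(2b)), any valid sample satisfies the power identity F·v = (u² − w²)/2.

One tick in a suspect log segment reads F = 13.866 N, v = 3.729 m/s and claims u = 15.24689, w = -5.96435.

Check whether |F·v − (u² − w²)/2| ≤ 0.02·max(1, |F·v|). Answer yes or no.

no

F·v = 13.866×3.729 = 51.70631 W.
(u² − w²)/2 = (232.46765 − 35.57347)/2 = 98.44709 W.
|Δ| = 46.74078;  2% of max(1, |F·v|) = 1.03413.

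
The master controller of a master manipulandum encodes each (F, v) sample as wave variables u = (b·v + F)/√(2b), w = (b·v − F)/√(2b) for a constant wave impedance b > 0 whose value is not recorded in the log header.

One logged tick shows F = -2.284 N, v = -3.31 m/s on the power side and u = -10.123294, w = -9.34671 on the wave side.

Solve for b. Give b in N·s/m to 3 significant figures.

u + w = -19.470004;  u + w = √(2b)·v, so √(2b) = -19.470004/(-3.31) = 5.882176.
b = (√(2b))²/2 = 34.600000/2 = 17.300000.
(Check via u − w = 2F/√(2b): u − w = -0.776584, 2F/√(2b) = -0.776583.)

b = 17.3 N·s/m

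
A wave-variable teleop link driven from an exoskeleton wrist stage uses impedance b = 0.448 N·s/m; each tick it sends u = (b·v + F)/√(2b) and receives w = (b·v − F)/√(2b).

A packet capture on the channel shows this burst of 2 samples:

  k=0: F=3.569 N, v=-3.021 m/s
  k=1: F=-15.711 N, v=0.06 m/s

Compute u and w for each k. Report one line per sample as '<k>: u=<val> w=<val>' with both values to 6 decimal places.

k=0: b·v=0.448×(-3.021)=-1.353408; √(2b)=0.946573; u=(-1.353408+3.569)/0.946573=2.340646, w=(-1.353408−3.569)/0.946573=-5.200243
k=1: b·v=0.448×0.06=0.026880; √(2b)=0.946573; u=(0.026880+(-15.711))/0.946573=-16.569376, w=(0.026880−(-15.711))/0.946573=16.626170

0: u=2.340646 w=-5.200243
1: u=-16.569376 w=16.626170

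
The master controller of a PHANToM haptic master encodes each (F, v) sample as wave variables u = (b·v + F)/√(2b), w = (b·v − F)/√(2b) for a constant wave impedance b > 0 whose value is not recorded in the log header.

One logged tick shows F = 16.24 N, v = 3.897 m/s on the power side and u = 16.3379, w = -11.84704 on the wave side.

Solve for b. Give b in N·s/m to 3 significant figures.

u + w = 4.4909;  u + w = √(2b)·v, so √(2b) = 4.4909/3.897 = 1.1524.
b = (√(2b))²/2 = 1.3280/2 = 0.6640.
(Check via u − w = 2F/√(2b): u − w = 28.1849, 2F/√(2b) = 28.1849.)

b = 0.664 N·s/m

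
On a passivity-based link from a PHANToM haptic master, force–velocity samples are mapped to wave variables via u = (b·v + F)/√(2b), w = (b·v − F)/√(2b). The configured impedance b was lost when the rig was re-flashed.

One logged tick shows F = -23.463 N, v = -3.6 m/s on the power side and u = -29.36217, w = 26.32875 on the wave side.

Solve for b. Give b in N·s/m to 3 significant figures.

u + w = -3.0334;  u + w = √(2b)·v, so √(2b) = -3.0334/(-3.6) = 0.8426.
b = (√(2b))²/2 = 0.7100/2 = 0.3550.
(Check via u − w = 2F/√(2b): u − w = -55.6909, 2F/√(2b) = -55.6908.)

b = 0.355 N·s/m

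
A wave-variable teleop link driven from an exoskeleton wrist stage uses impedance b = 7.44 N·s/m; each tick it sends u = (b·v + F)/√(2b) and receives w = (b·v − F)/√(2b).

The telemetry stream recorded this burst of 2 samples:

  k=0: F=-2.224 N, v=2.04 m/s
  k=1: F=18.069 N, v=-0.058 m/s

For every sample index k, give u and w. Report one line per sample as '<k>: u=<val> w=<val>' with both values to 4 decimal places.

0: u=3.3581 w=4.5112
1: u=4.5723 w=-4.7960

k=0: b·v=7.44×2.04=15.1776; √(2b)=3.8575; u=(15.1776+(-2.224))/3.8575=3.3581, w=(15.1776−(-2.224))/3.8575=4.5112
k=1: b·v=7.44×(-0.058)=-0.4315; √(2b)=3.8575; u=(-0.4315+18.069)/3.8575=4.5723, w=(-0.4315−18.069)/3.8575=-4.7960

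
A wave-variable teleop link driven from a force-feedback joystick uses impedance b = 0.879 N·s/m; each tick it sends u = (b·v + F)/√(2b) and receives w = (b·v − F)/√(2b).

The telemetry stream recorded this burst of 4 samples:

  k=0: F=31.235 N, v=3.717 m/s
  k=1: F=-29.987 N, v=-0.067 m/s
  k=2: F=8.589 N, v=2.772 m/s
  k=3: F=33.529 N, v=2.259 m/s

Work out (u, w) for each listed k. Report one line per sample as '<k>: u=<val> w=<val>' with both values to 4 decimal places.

0: u=26.0218 w=-21.0935
1: u=-22.6608 w=22.5720
2: u=8.3156 w=-4.6402
3: u=26.7854 w=-23.7902

k=0: b·v=0.879×3.717=3.2672; √(2b)=1.3259; u=(3.2672+31.235)/1.3259=26.0218, w=(3.2672−31.235)/1.3259=-21.0935
k=1: b·v=0.879×(-0.067)=-0.0589; √(2b)=1.3259; u=(-0.0589+(-29.987))/1.3259=-22.6608, w=(-0.0589−(-29.987))/1.3259=22.5720
k=2: b·v=0.879×2.772=2.4366; √(2b)=1.3259; u=(2.4366+8.589)/1.3259=8.3156, w=(2.4366−8.589)/1.3259=-4.6402
k=3: b·v=0.879×2.259=1.9857; √(2b)=1.3259; u=(1.9857+33.529)/1.3259=26.7854, w=(1.9857−33.529)/1.3259=-23.7902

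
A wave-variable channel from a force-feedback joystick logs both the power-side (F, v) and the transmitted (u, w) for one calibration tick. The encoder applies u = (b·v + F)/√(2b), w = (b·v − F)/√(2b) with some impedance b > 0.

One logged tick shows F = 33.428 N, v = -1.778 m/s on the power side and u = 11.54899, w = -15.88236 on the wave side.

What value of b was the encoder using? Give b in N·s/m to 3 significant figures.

u + w = -4.3334;  u + w = √(2b)·v, so √(2b) = -4.3334/(-1.778) = 2.4372.
b = (√(2b))²/2 = 5.9400/2 = 2.9700.
(Check via u − w = 2F/√(2b): u − w = 27.4314, 2F/√(2b) = 27.4313.)

b = 2.97 N·s/m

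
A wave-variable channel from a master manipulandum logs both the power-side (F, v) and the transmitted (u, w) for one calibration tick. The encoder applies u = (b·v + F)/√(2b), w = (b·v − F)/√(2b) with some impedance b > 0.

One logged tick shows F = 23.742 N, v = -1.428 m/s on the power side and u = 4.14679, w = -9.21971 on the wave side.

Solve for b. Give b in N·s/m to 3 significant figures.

b = 6.31 N·s/m

u + w = -5.0729;  u + w = √(2b)·v, so √(2b) = -5.0729/(-1.428) = 3.5525.
b = (√(2b))²/2 = 12.6200/2 = 6.3100.
(Check via u − w = 2F/√(2b): u − w = 13.3665, 2F/√(2b) = 13.3665.)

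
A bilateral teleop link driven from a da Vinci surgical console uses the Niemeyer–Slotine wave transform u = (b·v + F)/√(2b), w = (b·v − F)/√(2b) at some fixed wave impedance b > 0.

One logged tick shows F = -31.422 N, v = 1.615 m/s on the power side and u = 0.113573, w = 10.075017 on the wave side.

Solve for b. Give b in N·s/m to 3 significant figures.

u + w = 10.188590;  u + w = √(2b)·v, so √(2b) = 10.188590/1.615 = 6.308724.
b = (√(2b))²/2 = 39.800004/2 = 19.900002.
(Check via u − w = 2F/√(2b): u − w = -9.961444, 2F/√(2b) = -9.961443.)

b = 19.9 N·s/m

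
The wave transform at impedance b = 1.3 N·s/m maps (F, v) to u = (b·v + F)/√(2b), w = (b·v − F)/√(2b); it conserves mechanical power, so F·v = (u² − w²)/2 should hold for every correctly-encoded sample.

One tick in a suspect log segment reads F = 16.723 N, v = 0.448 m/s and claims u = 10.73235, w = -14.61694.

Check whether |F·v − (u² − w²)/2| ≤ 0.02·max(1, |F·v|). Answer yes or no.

no

F·v = 16.723×0.448 = 7.4919 W.
(u² − w²)/2 = (115.1833 − 213.6549)/2 = -49.2358 W.
|Δ| = 56.7277;  2% of max(1, |F·v|) = 0.1498.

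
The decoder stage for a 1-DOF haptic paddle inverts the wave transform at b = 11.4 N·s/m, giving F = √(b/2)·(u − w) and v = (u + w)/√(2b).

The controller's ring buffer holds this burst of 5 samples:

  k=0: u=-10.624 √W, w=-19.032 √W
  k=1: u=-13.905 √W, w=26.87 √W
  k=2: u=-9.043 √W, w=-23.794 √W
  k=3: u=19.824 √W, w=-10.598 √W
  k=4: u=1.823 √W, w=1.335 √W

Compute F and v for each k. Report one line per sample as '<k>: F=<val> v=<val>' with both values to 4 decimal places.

k=0: u−w=8.4080, u+w=-29.6560; √(b/2)=2.3875, √(2b)=4.7749; F=2.3875×8.408=20.0738, v=-29.6560/4.7749=-6.2108
k=1: u−w=-40.7750, u+w=12.9650; √(b/2)=2.3875, √(2b)=4.7749; F=2.3875×(-40.775)=-97.3490, v=12.9650/4.7749=2.7152
k=2: u−w=14.7510, u+w=-32.8370; √(b/2)=2.3875, √(2b)=4.7749; F=2.3875×14.751=35.2175, v=-32.8370/4.7749=-6.8770
k=3: u−w=30.4220, u+w=9.2260; √(b/2)=2.3875, √(2b)=4.7749; F=2.3875×30.422=72.6315, v=9.2260/4.7749=1.9322
k=4: u−w=0.4880, u+w=3.1580; √(b/2)=2.3875, √(2b)=4.7749; F=2.3875×0.488=1.1651, v=3.1580/4.7749=0.6614

0: F=20.0738 v=-6.2108
1: F=-97.3490 v=2.7152
2: F=35.2175 v=-6.8770
3: F=72.6315 v=1.9322
4: F=1.1651 v=0.6614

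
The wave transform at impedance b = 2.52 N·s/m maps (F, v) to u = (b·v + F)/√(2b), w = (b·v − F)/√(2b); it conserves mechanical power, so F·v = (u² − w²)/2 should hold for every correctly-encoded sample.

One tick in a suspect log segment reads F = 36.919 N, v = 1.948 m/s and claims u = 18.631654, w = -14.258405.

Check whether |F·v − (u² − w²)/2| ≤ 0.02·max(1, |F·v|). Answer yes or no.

F·v = 36.919×1.948 = 71.918212 W.
(u² − w²)/2 = (347.138531 − 203.302113)/2 = 71.918209 W.
|Δ| = 0.000003;  2% of max(1, |F·v|) = 1.438364.

yes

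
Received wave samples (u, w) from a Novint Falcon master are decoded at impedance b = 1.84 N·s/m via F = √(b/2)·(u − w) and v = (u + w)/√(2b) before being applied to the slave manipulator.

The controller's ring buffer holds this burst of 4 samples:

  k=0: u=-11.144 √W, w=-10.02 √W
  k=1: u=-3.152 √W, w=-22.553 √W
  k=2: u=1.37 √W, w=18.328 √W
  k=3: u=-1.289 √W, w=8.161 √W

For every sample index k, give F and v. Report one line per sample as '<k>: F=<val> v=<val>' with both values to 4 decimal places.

0: F=-1.0781 v=-11.0325
1: F=18.6088 v=-13.3997
2: F=-16.2655 v=10.2683
3: F=-9.0641 v=3.5823

k=0: u−w=-1.1240, u+w=-21.1640; √(b/2)=0.9592, √(2b)=1.9183; F=0.9592×(-1.124)=-1.0781, v=-21.1640/1.9183=-11.0325
k=1: u−w=19.4010, u+w=-25.7050; √(b/2)=0.9592, √(2b)=1.9183; F=0.9592×19.401=18.6088, v=-25.7050/1.9183=-13.3997
k=2: u−w=-16.9580, u+w=19.6980; √(b/2)=0.9592, √(2b)=1.9183; F=0.9592×(-16.958)=-16.2655, v=19.6980/1.9183=10.2683
k=3: u−w=-9.4500, u+w=6.8720; √(b/2)=0.9592, √(2b)=1.9183; F=0.9592×(-9.45)=-9.0641, v=6.8720/1.9183=3.5823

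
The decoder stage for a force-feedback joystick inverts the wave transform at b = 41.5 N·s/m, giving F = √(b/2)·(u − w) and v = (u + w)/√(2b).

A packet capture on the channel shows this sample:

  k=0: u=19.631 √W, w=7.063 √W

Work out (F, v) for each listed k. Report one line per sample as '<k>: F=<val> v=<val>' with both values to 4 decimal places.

0: F=57.2500 v=2.9300

k=0: u−w=12.5680, u+w=26.6940; √(b/2)=4.5552, √(2b)=9.1104; F=4.5552×12.568=57.2500, v=26.6940/9.1104=2.9300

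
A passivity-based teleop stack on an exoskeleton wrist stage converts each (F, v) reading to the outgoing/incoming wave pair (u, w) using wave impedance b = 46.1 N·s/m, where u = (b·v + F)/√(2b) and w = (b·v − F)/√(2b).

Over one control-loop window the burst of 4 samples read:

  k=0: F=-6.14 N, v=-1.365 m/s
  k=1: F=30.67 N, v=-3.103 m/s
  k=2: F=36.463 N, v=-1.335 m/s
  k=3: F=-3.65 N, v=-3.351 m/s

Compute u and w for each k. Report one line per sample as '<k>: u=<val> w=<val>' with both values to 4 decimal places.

k=0: b·v=46.1×(-1.365)=-62.9265; √(2b)=9.6021; u=(-62.9265+(-6.14))/9.6021=-7.1929, w=(-62.9265−(-6.14))/9.6021=-5.9140
k=1: b·v=46.1×(-3.103)=-143.0483; √(2b)=9.6021; u=(-143.0483+30.67)/9.6021=-11.7035, w=(-143.0483−30.67)/9.6021=-18.0917
k=2: b·v=46.1×(-1.335)=-61.5435; √(2b)=9.6021; u=(-61.5435+36.463)/9.6021=-2.6120, w=(-61.5435−36.463)/9.6021=-10.2068
k=3: b·v=46.1×(-3.351)=-154.4811; √(2b)=9.6021; u=(-154.4811+(-3.65))/9.6021=-16.4684, w=(-154.4811−(-3.65))/9.6021=-15.7082

0: u=-7.1929 w=-5.9140
1: u=-11.7035 w=-18.0917
2: u=-2.6120 w=-10.2068
3: u=-16.4684 w=-15.7082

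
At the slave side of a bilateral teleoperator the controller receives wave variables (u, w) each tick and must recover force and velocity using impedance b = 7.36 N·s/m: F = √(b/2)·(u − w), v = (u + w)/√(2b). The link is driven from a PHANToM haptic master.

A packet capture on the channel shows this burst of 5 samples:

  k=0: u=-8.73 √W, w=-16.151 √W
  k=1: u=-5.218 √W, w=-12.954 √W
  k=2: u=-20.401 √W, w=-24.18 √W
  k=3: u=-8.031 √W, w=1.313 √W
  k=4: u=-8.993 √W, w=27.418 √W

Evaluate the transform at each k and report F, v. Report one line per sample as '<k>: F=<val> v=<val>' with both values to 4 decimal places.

k=0: u−w=7.4210, u+w=-24.8810; √(b/2)=1.9183, √(2b)=3.8367; F=1.9183×7.421=14.2359, v=-24.8810/3.8367=-6.4851
k=1: u−w=7.7360, u+w=-18.1720; √(b/2)=1.9183, √(2b)=3.8367; F=1.9183×7.736=14.8402, v=-18.1720/3.8367=-4.7364
k=2: u−w=3.7790, u+w=-44.5810; √(b/2)=1.9183, √(2b)=3.8367; F=1.9183×3.779=7.2494, v=-44.5810/3.8367=-11.6197
k=3: u−w=-9.3440, u+w=-6.7180; √(b/2)=1.9183, √(2b)=3.8367; F=1.9183×(-9.344)=-17.9249, v=-6.7180/3.8367=-1.7510
k=4: u−w=-36.4110, u+w=18.4250; √(b/2)=1.9183, √(2b)=3.8367; F=1.9183×(-36.411)=-69.8484, v=18.4250/3.8367=4.8023

0: F=14.2359 v=-6.4851
1: F=14.8402 v=-4.7364
2: F=7.2494 v=-11.6197
3: F=-17.9249 v=-1.7510
4: F=-69.8484 v=4.8023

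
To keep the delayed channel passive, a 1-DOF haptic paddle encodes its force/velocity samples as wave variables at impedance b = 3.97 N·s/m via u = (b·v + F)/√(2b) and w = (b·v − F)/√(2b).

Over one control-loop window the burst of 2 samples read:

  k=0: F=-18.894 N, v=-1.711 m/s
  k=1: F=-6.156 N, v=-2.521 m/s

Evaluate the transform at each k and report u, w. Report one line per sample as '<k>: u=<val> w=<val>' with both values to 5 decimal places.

k=0: b·v=3.97×(-1.711)=-6.79267; √(2b)=2.81780; u=(-6.79267+(-18.894))/2.81780=-9.11586, w=(-6.79267−(-18.894))/2.81780=4.29460
k=1: b·v=3.97×(-2.521)=-10.00837; √(2b)=2.81780; u=(-10.00837+(-6.156))/2.81780=-5.73652, w=(-10.00837−(-6.156))/2.81780=-1.36715

0: u=-9.11586 w=4.29460
1: u=-5.73652 w=-1.36715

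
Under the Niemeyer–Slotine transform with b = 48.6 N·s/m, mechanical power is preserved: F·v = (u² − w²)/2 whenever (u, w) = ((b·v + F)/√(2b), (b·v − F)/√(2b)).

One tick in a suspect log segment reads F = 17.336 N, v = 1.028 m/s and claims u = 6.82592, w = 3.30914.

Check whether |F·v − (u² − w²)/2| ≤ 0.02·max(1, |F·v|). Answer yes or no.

F·v = 17.336×1.028 = 17.8214 W.
(u² − w²)/2 = (46.5932 − 10.9504)/2 = 17.8214 W.
|Δ| = 0.0000;  2% of max(1, |F·v|) = 0.3564.

yes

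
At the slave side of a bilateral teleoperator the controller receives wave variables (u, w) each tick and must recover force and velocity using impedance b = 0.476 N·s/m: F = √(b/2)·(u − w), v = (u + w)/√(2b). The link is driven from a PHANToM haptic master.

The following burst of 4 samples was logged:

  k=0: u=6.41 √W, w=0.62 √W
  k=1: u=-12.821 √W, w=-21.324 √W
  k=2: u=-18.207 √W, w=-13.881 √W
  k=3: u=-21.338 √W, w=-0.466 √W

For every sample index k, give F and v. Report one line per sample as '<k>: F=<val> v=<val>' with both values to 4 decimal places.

k=0: u−w=5.7900, u+w=7.0300; √(b/2)=0.4879, √(2b)=0.9757; F=0.4879×5.79=2.8247, v=7.0300/0.9757=7.2050
k=1: u−w=8.5030, u+w=-34.1450; √(b/2)=0.4879, √(2b)=0.9757; F=0.4879×8.503=4.1482, v=-34.1450/0.9757=-34.9952
k=2: u−w=-4.3260, u+w=-32.0880; √(b/2)=0.4879, √(2b)=0.9757; F=0.4879×(-4.326)=-2.1104, v=-32.0880/0.9757=-32.8870
k=3: u−w=-20.8720, u+w=-21.8040; √(b/2)=0.4879, √(2b)=0.9757; F=0.4879×(-20.872)=-10.1825, v=-21.8040/0.9757=-22.3469

0: F=2.8247 v=7.2050
1: F=4.1482 v=-34.9952
2: F=-2.1104 v=-32.8870
3: F=-10.1825 v=-22.3469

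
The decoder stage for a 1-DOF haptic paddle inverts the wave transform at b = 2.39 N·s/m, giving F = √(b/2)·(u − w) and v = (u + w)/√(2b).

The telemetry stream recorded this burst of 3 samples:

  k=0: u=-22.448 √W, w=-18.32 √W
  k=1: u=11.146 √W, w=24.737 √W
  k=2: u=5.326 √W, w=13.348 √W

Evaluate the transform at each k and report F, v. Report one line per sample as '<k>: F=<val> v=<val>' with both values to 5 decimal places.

k=0: u−w=-4.12800, u+w=-40.76800; √(b/2)=1.09316, √(2b)=2.18632; F=1.09316×(-4.128)=-4.51257, v=-40.76800/2.18632=-18.64685
k=1: u−w=-13.59100, u+w=35.88300; √(b/2)=1.09316, √(2b)=2.18632; F=1.09316×(-13.591)=-14.85715, v=35.88300/2.18632=16.41250
k=2: u−w=-8.02200, u+w=18.67400; √(b/2)=1.09316, √(2b)=2.18632; F=1.09316×(-8.022)=-8.76933, v=18.67400/2.18632=8.54129

0: F=-4.51257 v=-18.64685
1: F=-14.85715 v=16.41250
2: F=-8.76933 v=8.54129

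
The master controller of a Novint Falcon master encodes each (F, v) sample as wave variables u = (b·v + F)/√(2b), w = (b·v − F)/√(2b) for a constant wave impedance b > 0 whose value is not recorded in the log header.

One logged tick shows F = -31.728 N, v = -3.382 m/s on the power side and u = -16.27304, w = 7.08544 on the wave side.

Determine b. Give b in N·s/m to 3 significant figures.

u + w = -9.1876;  u + w = √(2b)·v, so √(2b) = -9.1876/(-3.382) = 2.7166.
b = (√(2b))²/2 = 7.3800/2 = 3.6900.
(Check via u − w = 2F/√(2b): u − w = -23.3585, 2F/√(2b) = -23.3585.)

b = 3.69 N·s/m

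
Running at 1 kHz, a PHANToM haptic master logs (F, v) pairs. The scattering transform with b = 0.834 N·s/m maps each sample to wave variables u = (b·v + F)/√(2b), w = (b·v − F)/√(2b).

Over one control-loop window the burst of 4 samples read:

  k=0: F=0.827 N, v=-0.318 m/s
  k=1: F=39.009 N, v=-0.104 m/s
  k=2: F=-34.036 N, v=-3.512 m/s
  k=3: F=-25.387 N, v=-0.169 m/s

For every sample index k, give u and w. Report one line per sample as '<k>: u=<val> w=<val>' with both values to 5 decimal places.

0: u=0.43499 w=-0.84569
1: u=30.13700 w=-30.27132
2: u=-28.62153 w=24.08574
3: u=-19.76596 w=19.54769

k=0: b·v=0.834×(-0.318)=-0.26521; √(2b)=1.29151; u=(-0.26521+0.827)/1.29151=0.43499, w=(-0.26521−0.827)/1.29151=-0.84569
k=1: b·v=0.834×(-0.104)=-0.08674; √(2b)=1.29151; u=(-0.08674+39.009)/1.29151=30.13700, w=(-0.08674−39.009)/1.29151=-30.27132
k=2: b·v=0.834×(-3.512)=-2.92901; √(2b)=1.29151; u=(-2.92901+(-34.036))/1.29151=-28.62153, w=(-2.92901−(-34.036))/1.29151=24.08574
k=3: b·v=0.834×(-0.169)=-0.14095; √(2b)=1.29151; u=(-0.14095+(-25.387))/1.29151=-19.76596, w=(-0.14095−(-25.387))/1.29151=19.54769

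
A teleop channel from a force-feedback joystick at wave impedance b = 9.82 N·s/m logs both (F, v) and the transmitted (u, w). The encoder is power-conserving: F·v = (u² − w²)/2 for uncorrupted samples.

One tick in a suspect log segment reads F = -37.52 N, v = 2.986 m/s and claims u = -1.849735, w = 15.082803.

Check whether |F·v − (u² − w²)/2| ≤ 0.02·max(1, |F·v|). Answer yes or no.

yes

F·v = (-37.52)×2.986 = -112.034720 W.
(u² − w²)/2 = (3.421520 − 227.490946)/2 = -112.034713 W.
|Δ| = 0.000007;  2% of max(1, |F·v|) = 2.240694.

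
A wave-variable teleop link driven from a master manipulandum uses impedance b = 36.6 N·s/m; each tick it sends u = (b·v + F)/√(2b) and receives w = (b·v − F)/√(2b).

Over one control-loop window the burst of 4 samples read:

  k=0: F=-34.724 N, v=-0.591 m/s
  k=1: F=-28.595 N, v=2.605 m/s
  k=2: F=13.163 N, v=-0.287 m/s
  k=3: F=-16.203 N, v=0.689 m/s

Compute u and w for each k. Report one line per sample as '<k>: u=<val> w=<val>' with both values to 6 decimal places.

0: u=-6.586790 w=1.530372
1: u=7.801583 w=14.486015
2: u=0.310764 w=-2.766249
3: u=1.053613 w=4.841264

k=0: b·v=36.6×(-0.591)=-21.630600; √(2b)=8.555700; u=(-21.630600+(-34.724))/8.555700=-6.586790, w=(-21.630600−(-34.724))/8.555700=1.530372
k=1: b·v=36.6×2.605=95.343000; √(2b)=8.555700; u=(95.343000+(-28.595))/8.555700=7.801583, w=(95.343000−(-28.595))/8.555700=14.486015
k=2: b·v=36.6×(-0.287)=-10.504200; √(2b)=8.555700; u=(-10.504200+13.163)/8.555700=0.310764, w=(-10.504200−13.163)/8.555700=-2.766249
k=3: b·v=36.6×0.689=25.217400; √(2b)=8.555700; u=(25.217400+(-16.203))/8.555700=1.053613, w=(25.217400−(-16.203))/8.555700=4.841264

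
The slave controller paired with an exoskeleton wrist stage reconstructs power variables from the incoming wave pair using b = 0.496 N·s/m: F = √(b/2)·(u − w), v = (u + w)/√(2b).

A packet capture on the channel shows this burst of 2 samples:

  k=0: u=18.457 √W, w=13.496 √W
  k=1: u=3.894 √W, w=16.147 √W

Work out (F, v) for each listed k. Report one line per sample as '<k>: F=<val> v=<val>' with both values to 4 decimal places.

0: F=2.4706 v=32.0816
1: F=-6.1019 v=20.1216

k=0: u−w=4.9610, u+w=31.9530; √(b/2)=0.4980, √(2b)=0.9960; F=0.4980×4.961=2.4706, v=31.9530/0.9960=32.0816
k=1: u−w=-12.2530, u+w=20.0410; √(b/2)=0.4980, √(2b)=0.9960; F=0.4980×(-12.253)=-6.1019, v=20.0410/0.9960=20.1216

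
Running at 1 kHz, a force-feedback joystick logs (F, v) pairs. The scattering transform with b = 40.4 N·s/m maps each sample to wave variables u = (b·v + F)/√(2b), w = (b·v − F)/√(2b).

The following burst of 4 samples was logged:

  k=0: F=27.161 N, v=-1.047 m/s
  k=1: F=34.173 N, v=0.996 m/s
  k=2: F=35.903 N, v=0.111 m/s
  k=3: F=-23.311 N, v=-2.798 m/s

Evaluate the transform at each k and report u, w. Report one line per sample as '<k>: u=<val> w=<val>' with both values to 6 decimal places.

k=0: b·v=40.4×(-1.047)=-42.298800; √(2b)=8.988882; u=(-42.298800+27.161)/8.988882=-1.684058, w=(-42.298800−27.161)/8.988882=-7.727301
k=1: b·v=40.4×0.996=40.238400; √(2b)=8.988882; u=(40.238400+34.173)/8.988882=8.278160, w=(40.238400−34.173)/8.988882=0.674767
k=2: b·v=40.4×0.111=4.484400; √(2b)=8.988882; u=(4.484400+35.903)/8.988882=4.493039, w=(4.484400−35.903)/8.988882=-3.495273
k=3: b·v=40.4×(-2.798)=-113.039200; √(2b)=8.988882; u=(-113.039200+(-23.311))/8.988882=-15.168761, w=(-113.039200−(-23.311))/8.988882=-9.982131

0: u=-1.684058 w=-7.727301
1: u=8.278160 w=0.674767
2: u=4.493039 w=-3.495273
3: u=-15.168761 w=-9.982131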